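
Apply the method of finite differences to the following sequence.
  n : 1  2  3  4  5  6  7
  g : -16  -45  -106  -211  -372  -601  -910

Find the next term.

-1311

Δ: -29 , -61 , -105 , -161 , -229 , -309
Δ²: -32 , -44 , -56 , -68 , -80
Δ³: -12 , -12 , -12 , -12
Constant third difference = -12, so extend:
-80 − 12 = -92;  -309 − 92 = -401;  -910 − 401 = -1311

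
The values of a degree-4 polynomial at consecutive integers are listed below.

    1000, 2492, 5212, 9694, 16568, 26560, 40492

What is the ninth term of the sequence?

First differences: 1492, 2720, 4482, 6874, 9992, 13932
Second differences: 1228, 1762, 2392, 3118, 3940
Third differences: 534, 630, 726, 822
Fourth differences: 96, 96, 96
Constant fourth difference = 96, so extend:
822 + 96 = 918;  3940 + 918 = 4858;  13932 + 4858 = 18790;  40492 + 18790 = 59282
918 + 96 = 1014;  4858 + 1014 = 5872;  18790 + 5872 = 24662;  59282 + 24662 = 83944

83944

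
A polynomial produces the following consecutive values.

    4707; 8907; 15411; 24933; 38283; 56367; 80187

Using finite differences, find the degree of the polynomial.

4

4200, 6504, 9522, 13350, 18084, 23820
2304, 3018, 3828, 4734, 5736
714, 810, 906, 1002
96, 96, 96
The fourth differences are constant, so the polynomial has degree 4.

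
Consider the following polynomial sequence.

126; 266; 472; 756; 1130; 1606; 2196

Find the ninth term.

First differences: 140, 206, 284, 374, 476, 590
Second differences: 66, 78, 90, 102, 114
Third differences: 12, 12, 12, 12
Constant third difference = 12, so extend:
114 + 12 = 126;  590 + 126 = 716;  2196 + 716 = 2912
126 + 12 = 138;  716 + 138 = 854;  2912 + 854 = 3766

3766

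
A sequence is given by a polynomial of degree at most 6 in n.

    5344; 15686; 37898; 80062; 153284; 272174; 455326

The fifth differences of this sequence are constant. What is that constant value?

480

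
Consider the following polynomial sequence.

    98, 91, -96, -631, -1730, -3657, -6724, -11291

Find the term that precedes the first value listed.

45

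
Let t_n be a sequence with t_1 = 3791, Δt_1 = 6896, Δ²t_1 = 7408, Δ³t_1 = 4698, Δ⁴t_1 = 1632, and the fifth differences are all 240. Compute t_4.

Build the table forward from the leading diagonal:
D5: 240, 240, 240, 240
D4: 1632, 1872, 2112, 2352
D3: 4698, 6330, 8202, 10314
D2: 7408, 12106, 18436, 26638
D1: 6896, 14304, 26410, 44846
t: 3791, 10687, 24991, 51401

51401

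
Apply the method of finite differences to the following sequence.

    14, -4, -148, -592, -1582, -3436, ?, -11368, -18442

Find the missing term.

Using the first 6 terms:
-18, -144, -444, -990, -1854
-126, -300, -546, -864
-174, -246, -318
-72, -72
Constant fourth difference = -72.
Extend forward: -318 − 72 = -390;  -864 − 390 = -1254;  -1854 − 1254 = -3108;  -3436 − 3108 = -6544

-6544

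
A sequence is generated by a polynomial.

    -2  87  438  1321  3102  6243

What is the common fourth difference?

96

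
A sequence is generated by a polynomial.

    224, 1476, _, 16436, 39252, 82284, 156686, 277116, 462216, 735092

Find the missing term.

5706

Using the last 7 terms:
22816, 43032, 74402, 120430, 185100, 272876
20216, 31370, 46028, 64670, 87776
11154, 14658, 18642, 23106
3504, 3984, 4464
480, 480
Constant fifth difference = 480.
Extend backward: 3504 − 480 = 3024;  11154 − 3024 = 8130;  20216 − 8130 = 12086;  22816 − 12086 = 10730;  16436 − 10730 = 5706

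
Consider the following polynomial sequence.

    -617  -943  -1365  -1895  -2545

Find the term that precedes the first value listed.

Δ: -326  -422  -530  -650
Δ²: -96  -108  -120
Δ³: -12  -12
The third differences are constant at -12.
Work back: -96 + 12 = -84;  -326 + 84 = -242;  -617 + 242 = -375

-375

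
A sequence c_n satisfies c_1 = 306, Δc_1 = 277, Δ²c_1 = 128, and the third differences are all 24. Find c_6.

Build the table forward from the leading diagonal:
Third differences: 24  24  24  24  24  24
Second differences: 128  152  176  200  224  248
First differences: 277  405  557  733  933  1157
c: 306  583  988  1545  2278  3211

3211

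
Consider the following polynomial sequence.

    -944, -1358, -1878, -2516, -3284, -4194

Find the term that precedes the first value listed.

-624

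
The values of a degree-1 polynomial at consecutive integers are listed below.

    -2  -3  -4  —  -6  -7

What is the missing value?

Using the first 3 terms:
-1  -1
Constant first difference = -1.
Extend forward: -4 − 1 = -5

-5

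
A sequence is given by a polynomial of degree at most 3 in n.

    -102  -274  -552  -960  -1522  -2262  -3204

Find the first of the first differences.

D1: -172, -278, -408, -562, -740, -942
D2: -106, -130, -154, -178, -202
D3: -24, -24, -24, -24

-172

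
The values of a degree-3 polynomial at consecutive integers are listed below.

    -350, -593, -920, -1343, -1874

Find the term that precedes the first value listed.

Δ: -243  -327  -423  -531
Δ²: -84  -96  -108
Δ³: -12  -12
The third differences are constant at -12.
Work back: -84 + 12 = -72;  -243 + 72 = -171;  -350 + 171 = -179

-179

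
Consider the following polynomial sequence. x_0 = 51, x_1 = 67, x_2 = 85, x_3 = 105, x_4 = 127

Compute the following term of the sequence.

16, 18, 20, 22
2, 2, 2
Constant second difference = 2, so extend:
22 + 2 = 24;  127 + 24 = 151

151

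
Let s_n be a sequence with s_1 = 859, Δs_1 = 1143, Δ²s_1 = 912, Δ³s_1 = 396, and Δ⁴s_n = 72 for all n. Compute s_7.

Build the table forward from the leading diagonal:
Fourth differences: 72, 72, 72, 72, 72, 72, 72
Third differences: 396, 468, 540, 612, 684, 756, 828
Second differences: 912, 1308, 1776, 2316, 2928, 3612, 4368
First differences: 1143, 2055, 3363, 5139, 7455, 10383, 13995
s: 859, 2002, 4057, 7420, 12559, 20014, 30397

30397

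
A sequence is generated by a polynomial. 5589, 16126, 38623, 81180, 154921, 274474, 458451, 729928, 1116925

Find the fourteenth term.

6171970

10537, 22497, 42557, 73741, 119553, 183977, 271477, 386997
11960, 20060, 31184, 45812, 64424, 87500, 115520
8100, 11124, 14628, 18612, 23076, 28020
3024, 3504, 3984, 4464, 4944
480, 480, 480, 480
The fifth differences are constant (480).
4944 + 480 = 5424;  28020 + 5424 = 33444;  115520 + 33444 = 148964;  386997 + 148964 = 535961;  1116925 + 535961 = 1652886
5424 + 480 = 5904;  33444 + 5904 = 39348;  148964 + 39348 = 188312;  535961 + 188312 = 724273;  1652886 + 724273 = 2377159
5904 + 480 = 6384;  39348 + 6384 = 45732;  188312 + 45732 = 234044;  724273 + 234044 = 958317;  2377159 + 958317 = 3335476
6384 + 480 = 6864;  45732 + 6864 = 52596;  234044 + 52596 = 286640;  958317 + 286640 = 1244957;  3335476 + 1244957 = 4580433
6864 + 480 = 7344;  52596 + 7344 = 59940;  286640 + 59940 = 346580;  1244957 + 346580 = 1591537;  4580433 + 1591537 = 6171970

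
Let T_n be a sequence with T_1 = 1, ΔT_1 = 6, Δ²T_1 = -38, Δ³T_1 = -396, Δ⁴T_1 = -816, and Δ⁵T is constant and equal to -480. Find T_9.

-107191

Build the table forward from the leading diagonal:
D5: -480, -480, -480, -480, -480, -480, -480, -480, -480
D4: -816, -1296, -1776, -2256, -2736, -3216, -3696, -4176, -4656
D3: -396, -1212, -2508, -4284, -6540, -9276, -12492, -16188, -20364
D2: -38, -434, -1646, -4154, -8438, -14978, -24254, -36746, -52934
D1: 6, -32, -466, -2112, -6266, -14704, -29682, -53936, -90682
T: 1, 7, -25, -491, -2603, -8869, -23573, -53255, -107191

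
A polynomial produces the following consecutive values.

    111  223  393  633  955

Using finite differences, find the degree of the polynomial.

D1: 112, 170, 240, 322
D2: 58, 70, 82
D3: 12, 12
The third differences are constant, so the polynomial has degree 3.

3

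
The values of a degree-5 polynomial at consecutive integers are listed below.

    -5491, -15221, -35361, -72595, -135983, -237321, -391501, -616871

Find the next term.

Δ: -9730 , -20140 , -37234 , -63388 , -101338 , -154180 , -225370
Δ²: -10410 , -17094 , -26154 , -37950 , -52842 , -71190
Δ³: -6684 , -9060 , -11796 , -14892 , -18348
Δ⁴: -2376 , -2736 , -3096 , -3456
Δ⁵: -360 , -360 , -360
Constant fifth difference = -360, so extend:
-3456 − 360 = -3816;  -18348 − 3816 = -22164;  -71190 − 22164 = -93354;  -225370 − 93354 = -318724;  -616871 − 318724 = -935595

-935595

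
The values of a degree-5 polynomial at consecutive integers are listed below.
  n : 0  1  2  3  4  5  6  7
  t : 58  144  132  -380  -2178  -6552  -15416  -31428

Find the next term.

D1: 86, -12, -512, -1798, -4374, -8864, -16012
D2: -98, -500, -1286, -2576, -4490, -7148
D3: -402, -786, -1290, -1914, -2658
D4: -384, -504, -624, -744
D5: -120, -120, -120
Constant fifth difference = -120, so extend:
-744 − 120 = -864;  -2658 − 864 = -3522;  -7148 − 3522 = -10670;  -16012 − 10670 = -26682;  -31428 − 26682 = -58110

-58110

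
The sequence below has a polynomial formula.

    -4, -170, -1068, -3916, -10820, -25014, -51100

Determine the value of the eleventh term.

-427724

D1: -166 , -898 , -2848 , -6904 , -14194 , -26086
D2: -732 , -1950 , -4056 , -7290 , -11892
D3: -1218 , -2106 , -3234 , -4602
D4: -888 , -1128 , -1368
D5: -240 , -240
The fifth differences are constant (-240).
-1368 − 240 = -1608;  -4602 − 1608 = -6210;  -11892 − 6210 = -18102;  -26086 − 18102 = -44188;  -51100 − 44188 = -95288
-1608 − 240 = -1848;  -6210 − 1848 = -8058;  -18102 − 8058 = -26160;  -44188 − 26160 = -70348;  -95288 − 70348 = -165636
-1848 − 240 = -2088;  -8058 − 2088 = -10146;  -26160 − 10146 = -36306;  -70348 − 36306 = -106654;  -165636 − 106654 = -272290
-2088 − 240 = -2328;  -10146 − 2328 = -12474;  -36306 − 12474 = -48780;  -106654 − 48780 = -155434;  -272290 − 155434 = -427724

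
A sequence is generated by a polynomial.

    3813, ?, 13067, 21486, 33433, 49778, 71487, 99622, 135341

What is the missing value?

Using the last 7 terms:
D1: 8419  11947  16345  21709  28135  35719
D2: 3528  4398  5364  6426  7584
D3: 870  966  1062  1158
D4: 96  96  96
Constant fourth difference = 96.
Extend backward: 870 − 96 = 774;  3528 − 774 = 2754;  8419 − 2754 = 5665;  13067 − 5665 = 7402

7402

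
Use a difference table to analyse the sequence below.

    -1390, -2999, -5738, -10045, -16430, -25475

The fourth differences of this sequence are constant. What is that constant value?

Δ: -1609, -2739, -4307, -6385, -9045
Δ²: -1130, -1568, -2078, -2660
Δ³: -438, -510, -582
Δ⁴: -72, -72

-72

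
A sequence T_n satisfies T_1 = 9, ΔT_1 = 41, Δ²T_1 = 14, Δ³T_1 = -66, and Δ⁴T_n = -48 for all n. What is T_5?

Build the table forward from the leading diagonal:
Fourth differences: -48  -48  -48  -48  -48
Third differences: -66  -114  -162  -210  -258
Second differences: 14  -52  -166  -328  -538
First differences: 41  55  3  -163  -491
T: 9  50  105  108  -55

-55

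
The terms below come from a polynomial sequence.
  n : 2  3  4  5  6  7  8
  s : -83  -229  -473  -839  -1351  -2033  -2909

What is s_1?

-11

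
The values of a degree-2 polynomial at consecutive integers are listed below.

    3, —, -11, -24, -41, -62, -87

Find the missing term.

Using the last 5 terms:
Δ: -13, -17, -21, -25
Δ²: -4, -4, -4
Constant second difference = -4.
Extend backward: -13 + 4 = -9;  -11 + 9 = -2

-2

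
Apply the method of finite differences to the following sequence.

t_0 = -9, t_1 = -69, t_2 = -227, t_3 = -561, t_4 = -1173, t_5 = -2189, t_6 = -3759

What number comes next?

Δ: -60, -158, -334, -612, -1016, -1570
Δ²: -98, -176, -278, -404, -554
Δ³: -78, -102, -126, -150
Δ⁴: -24, -24, -24
The fourth differences are constant (-24).
-150 − 24 = -174;  -554 − 174 = -728;  -1570 − 728 = -2298;  -3759 − 2298 = -6057

-6057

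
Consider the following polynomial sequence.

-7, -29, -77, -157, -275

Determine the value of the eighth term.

First differences: -22  -48  -80  -118
Second differences: -26  -32  -38
Third differences: -6  -6
The third differences are constant (-6).
-38 − 6 = -44;  -118 − 44 = -162;  -275 − 162 = -437
-44 − 6 = -50;  -162 − 50 = -212;  -437 − 212 = -649
-50 − 6 = -56;  -212 − 56 = -268;  -649 − 268 = -917

-917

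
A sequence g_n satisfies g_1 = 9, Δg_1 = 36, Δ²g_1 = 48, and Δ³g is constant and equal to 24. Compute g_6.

Build the table forward from the leading diagonal:
Δ³: 24  24  24  24  24  24
Δ²: 48  72  96  120  144  168
Δ: 36  84  156  252  372  516
g: 9  45  129  285  537  909

909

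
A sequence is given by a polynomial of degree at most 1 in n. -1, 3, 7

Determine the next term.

11

D1: 4  4
First differences constant at 4.
7 + 4 = 11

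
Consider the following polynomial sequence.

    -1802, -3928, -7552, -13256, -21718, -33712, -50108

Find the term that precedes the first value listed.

-688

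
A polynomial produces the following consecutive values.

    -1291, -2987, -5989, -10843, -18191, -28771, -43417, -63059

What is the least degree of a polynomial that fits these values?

4

D1: -1696, -3002, -4854, -7348, -10580, -14646, -19642
D2: -1306, -1852, -2494, -3232, -4066, -4996
D3: -546, -642, -738, -834, -930
D4: -96, -96, -96, -96
The fourth differences are constant, so the polynomial has degree 4.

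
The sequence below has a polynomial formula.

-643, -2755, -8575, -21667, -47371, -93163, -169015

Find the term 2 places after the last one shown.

-465427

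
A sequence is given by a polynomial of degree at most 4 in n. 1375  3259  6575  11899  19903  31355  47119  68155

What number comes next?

95519

First differences: 1884, 3316, 5324, 8004, 11452, 15764, 21036
Second differences: 1432, 2008, 2680, 3448, 4312, 5272
Third differences: 576, 672, 768, 864, 960
Fourth differences: 96, 96, 96, 96
The fourth differences are constant (96).
960 + 96 = 1056;  5272 + 1056 = 6328;  21036 + 6328 = 27364;  68155 + 27364 = 95519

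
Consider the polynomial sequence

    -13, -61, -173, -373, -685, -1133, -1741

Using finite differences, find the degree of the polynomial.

3

D1: -48, -112, -200, -312, -448, -608
D2: -64, -88, -112, -136, -160
D3: -24, -24, -24, -24
The third differences are constant, so the polynomial has degree 3.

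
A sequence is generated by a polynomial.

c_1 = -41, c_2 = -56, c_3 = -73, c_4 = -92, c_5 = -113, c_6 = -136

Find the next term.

-161

-15 , -17 , -19 , -21 , -23
-2 , -2 , -2 , -2
Second differences constant at -2.
-23 − 2 = -25;  -136 − 25 = -161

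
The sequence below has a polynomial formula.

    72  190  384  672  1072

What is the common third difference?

18

Δ: 118, 194, 288, 400
Δ²: 76, 94, 112
Δ³: 18, 18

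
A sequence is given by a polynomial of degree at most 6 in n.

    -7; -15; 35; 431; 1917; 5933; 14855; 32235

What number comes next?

-8 , 50 , 396 , 1486 , 4016 , 8922 , 17380
58 , 346 , 1090 , 2530 , 4906 , 8458
288 , 744 , 1440 , 2376 , 3552
456 , 696 , 936 , 1176
240 , 240 , 240
Constant fifth difference = 240, so extend:
1176 + 240 = 1416;  3552 + 1416 = 4968;  8458 + 4968 = 13426;  17380 + 13426 = 30806;  32235 + 30806 = 63041

63041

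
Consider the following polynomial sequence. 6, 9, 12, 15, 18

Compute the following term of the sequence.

D1: 3, 3, 3, 3
The first differences are constant (3).
18 + 3 = 21

21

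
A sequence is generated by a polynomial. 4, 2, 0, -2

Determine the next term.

-4

D1: -2 , -2 , -2
Constant first difference = -2, so extend:
-2 − 2 = -4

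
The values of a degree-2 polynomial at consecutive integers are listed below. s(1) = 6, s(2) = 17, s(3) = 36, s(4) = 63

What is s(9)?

318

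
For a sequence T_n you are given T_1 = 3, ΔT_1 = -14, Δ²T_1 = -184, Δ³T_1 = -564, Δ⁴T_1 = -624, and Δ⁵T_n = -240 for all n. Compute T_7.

Build the table forward from the leading diagonal:
Δ⁵: -240, -240, -240, -240, -240, -240, -240
Δ⁴: -624, -864, -1104, -1344, -1584, -1824, -2064
Δ³: -564, -1188, -2052, -3156, -4500, -6084, -7908
Δ²: -184, -748, -1936, -3988, -7144, -11644, -17728
Δ: -14, -198, -946, -2882, -6870, -14014, -25658
T: 3, -11, -209, -1155, -4037, -10907, -24921

-24921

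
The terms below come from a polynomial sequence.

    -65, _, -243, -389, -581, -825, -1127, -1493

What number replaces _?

Using the last 6 terms:
-146, -192, -244, -302, -366
-46, -52, -58, -64
-6, -6, -6
Constant third difference = -6.
Extend backward: -46 + 6 = -40;  -146 + 40 = -106;  -243 + 106 = -137

-137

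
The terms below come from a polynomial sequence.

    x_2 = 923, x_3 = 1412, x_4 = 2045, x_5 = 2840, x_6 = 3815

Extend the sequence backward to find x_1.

560

First differences: 489, 633, 795, 975
Second differences: 144, 162, 180
Third differences: 18, 18
The third differences are constant at 18.
Work back: 144 − 18 = 126;  489 − 126 = 363;  923 − 363 = 560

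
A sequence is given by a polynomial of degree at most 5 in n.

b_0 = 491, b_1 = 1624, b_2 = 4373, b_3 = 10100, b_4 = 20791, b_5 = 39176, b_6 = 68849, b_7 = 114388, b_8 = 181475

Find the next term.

277016

First differences: 1133, 2749, 5727, 10691, 18385, 29673, 45539, 67087
Second differences: 1616, 2978, 4964, 7694, 11288, 15866, 21548
Third differences: 1362, 1986, 2730, 3594, 4578, 5682
Fourth differences: 624, 744, 864, 984, 1104
Fifth differences: 120, 120, 120, 120
Fifth differences constant at 120.
1104 + 120 = 1224;  5682 + 1224 = 6906;  21548 + 6906 = 28454;  67087 + 28454 = 95541;  181475 + 95541 = 277016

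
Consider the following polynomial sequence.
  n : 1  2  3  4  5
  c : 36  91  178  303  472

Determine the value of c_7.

966

55  87  125  169
32  38  44
6  6
The third differences are constant (6).
44 + 6 = 50;  169 + 50 = 219;  472 + 219 = 691
50 + 6 = 56;  219 + 56 = 275;  691 + 275 = 966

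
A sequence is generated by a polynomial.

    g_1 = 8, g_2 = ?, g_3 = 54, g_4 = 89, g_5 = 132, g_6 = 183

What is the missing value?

Using the last 4 terms:
Δ: 35  43  51
Δ²: 8  8
Constant second difference = 8.
Extend backward: 35 − 8 = 27;  54 − 27 = 27

27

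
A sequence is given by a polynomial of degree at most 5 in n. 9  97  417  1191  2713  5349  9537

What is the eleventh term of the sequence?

53089

88  320  774  1522  2636  4188
232  454  748  1114  1552
222  294  366  438
72  72  72
The fourth differences are constant (72).
438 + 72 = 510;  1552 + 510 = 2062;  4188 + 2062 = 6250;  9537 + 6250 = 15787
510 + 72 = 582;  2062 + 582 = 2644;  6250 + 2644 = 8894;  15787 + 8894 = 24681
582 + 72 = 654;  2644 + 654 = 3298;  8894 + 3298 = 12192;  24681 + 12192 = 36873
654 + 72 = 726;  3298 + 726 = 4024;  12192 + 4024 = 16216;  36873 + 16216 = 53089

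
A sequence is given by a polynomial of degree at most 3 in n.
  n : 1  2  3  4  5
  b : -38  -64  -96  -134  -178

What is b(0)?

First differences: -26  -32  -38  -44
Second differences: -6  -6  -6
The second differences are constant at -6.
Work back: -26 + 6 = -20;  -38 + 20 = -18

-18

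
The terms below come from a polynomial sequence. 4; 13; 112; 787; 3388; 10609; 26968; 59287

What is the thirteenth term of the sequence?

920812

D1: 9  99  675  2601  7221  16359  32319
D2: 90  576  1926  4620  9138  15960
D3: 486  1350  2694  4518  6822
D4: 864  1344  1824  2304
D5: 480  480  480
Constant fifth difference = 480, so extend:
2304 + 480 = 2784;  6822 + 2784 = 9606;  15960 + 9606 = 25566;  32319 + 25566 = 57885;  59287 + 57885 = 117172
2784 + 480 = 3264;  9606 + 3264 = 12870;  25566 + 12870 = 38436;  57885 + 38436 = 96321;  117172 + 96321 = 213493
3264 + 480 = 3744;  12870 + 3744 = 16614;  38436 + 16614 = 55050;  96321 + 55050 = 151371;  213493 + 151371 = 364864
3744 + 480 = 4224;  16614 + 4224 = 20838;  55050 + 20838 = 75888;  151371 + 75888 = 227259;  364864 + 227259 = 592123
4224 + 480 = 4704;  20838 + 4704 = 25542;  75888 + 25542 = 101430;  227259 + 101430 = 328689;  592123 + 328689 = 920812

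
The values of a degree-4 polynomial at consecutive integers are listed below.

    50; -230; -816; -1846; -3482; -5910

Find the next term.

Δ: -280, -586, -1030, -1636, -2428
Δ²: -306, -444, -606, -792
Δ³: -138, -162, -186
Δ⁴: -24, -24
Fourth differences constant at -24.
-186 − 24 = -210;  -792 − 210 = -1002;  -2428 − 1002 = -3430;  -5910 − 3430 = -9340

-9340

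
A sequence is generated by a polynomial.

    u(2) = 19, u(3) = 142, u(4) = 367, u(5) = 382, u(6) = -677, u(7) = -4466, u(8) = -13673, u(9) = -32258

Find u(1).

Δ: 123, 225, 15, -1059, -3789, -9207, -18585
Δ²: 102, -210, -1074, -2730, -5418, -9378
Δ³: -312, -864, -1656, -2688, -3960
Δ⁴: -552, -792, -1032, -1272
Δ⁵: -240, -240, -240
The fifth differences are constant at -240.
Work back: -552 + 240 = -312;  -312 + 312 = 0;  102 + 0 = 102;  123 − 102 = 21;  19 − 21 = -2

-2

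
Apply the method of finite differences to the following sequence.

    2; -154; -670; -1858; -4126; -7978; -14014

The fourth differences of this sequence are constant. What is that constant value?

-96

D1: -156, -516, -1188, -2268, -3852, -6036
D2: -360, -672, -1080, -1584, -2184
D3: -312, -408, -504, -600
D4: -96, -96, -96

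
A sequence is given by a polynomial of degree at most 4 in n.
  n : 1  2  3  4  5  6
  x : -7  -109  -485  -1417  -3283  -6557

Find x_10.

-46573

Δ: -102  -376  -932  -1866  -3274
Δ²: -274  -556  -934  -1408
Δ³: -282  -378  -474
Δ⁴: -96  -96
The fourth differences are constant (-96).
-474 − 96 = -570;  -1408 − 570 = -1978;  -3274 − 1978 = -5252;  -6557 − 5252 = -11809
-570 − 96 = -666;  -1978 − 666 = -2644;  -5252 − 2644 = -7896;  -11809 − 7896 = -19705
-666 − 96 = -762;  -2644 − 762 = -3406;  -7896 − 3406 = -11302;  -19705 − 11302 = -31007
-762 − 96 = -858;  -3406 − 858 = -4264;  -11302 − 4264 = -15566;  -31007 − 15566 = -46573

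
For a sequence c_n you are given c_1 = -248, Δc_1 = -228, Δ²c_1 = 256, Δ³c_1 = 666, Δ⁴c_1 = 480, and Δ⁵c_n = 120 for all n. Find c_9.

Build the table forward from the leading diagonal:
Fifth differences: 120  120  120  120  120  120  120  120  120
Fourth differences: 480  600  720  840  960  1080  1200  1320  1440
Third differences: 666  1146  1746  2466  3306  4266  5346  6546  7866
Second differences: 256  922  2068  3814  6280  9586  13852  19198  25744
First differences: -228  28  950  3018  6832  13112  22698  36550  55748
c: -248  -476  -448  502  3520  10352  23464  46162  82712

82712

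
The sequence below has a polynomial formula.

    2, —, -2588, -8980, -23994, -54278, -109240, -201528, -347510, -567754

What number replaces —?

-450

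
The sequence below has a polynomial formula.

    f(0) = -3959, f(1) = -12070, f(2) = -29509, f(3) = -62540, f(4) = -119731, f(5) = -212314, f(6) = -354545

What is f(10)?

D1: -8111, -17439, -33031, -57191, -92583, -142231
D2: -9328, -15592, -24160, -35392, -49648
D3: -6264, -8568, -11232, -14256
D4: -2304, -2664, -3024
D5: -360, -360
Fifth differences constant at -360.
-3024 − 360 = -3384;  -14256 − 3384 = -17640;  -49648 − 17640 = -67288;  -142231 − 67288 = -209519;  -354545 − 209519 = -564064
-3384 − 360 = -3744;  -17640 − 3744 = -21384;  -67288 − 21384 = -88672;  -209519 − 88672 = -298191;  -564064 − 298191 = -862255
-3744 − 360 = -4104;  -21384 − 4104 = -25488;  -88672 − 25488 = -114160;  -298191 − 114160 = -412351;  -862255 − 412351 = -1274606
-4104 − 360 = -4464;  -25488 − 4464 = -29952;  -114160 − 29952 = -144112;  -412351 − 144112 = -556463;  -1274606 − 556463 = -1831069

-1831069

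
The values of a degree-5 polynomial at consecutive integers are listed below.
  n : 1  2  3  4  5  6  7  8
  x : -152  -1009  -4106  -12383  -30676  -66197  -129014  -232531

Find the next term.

Δ: -857, -3097, -8277, -18293, -35521, -62817, -103517
Δ²: -2240, -5180, -10016, -17228, -27296, -40700
Δ³: -2940, -4836, -7212, -10068, -13404
Δ⁴: -1896, -2376, -2856, -3336
Δ⁵: -480, -480, -480
Constant fifth difference = -480, so extend:
-3336 − 480 = -3816;  -13404 − 3816 = -17220;  -40700 − 17220 = -57920;  -103517 − 57920 = -161437;  -232531 − 161437 = -393968

-393968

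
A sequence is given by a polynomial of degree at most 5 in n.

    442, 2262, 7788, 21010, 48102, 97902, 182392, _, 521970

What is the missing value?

317178

Using the first 7 terms:
1820, 5526, 13222, 27092, 49800, 84490
3706, 7696, 13870, 22708, 34690
3990, 6174, 8838, 11982
2184, 2664, 3144
480, 480
Constant fifth difference = 480.
Extend forward: 3144 + 480 = 3624;  11982 + 3624 = 15606;  34690 + 15606 = 50296;  84490 + 50296 = 134786;  182392 + 134786 = 317178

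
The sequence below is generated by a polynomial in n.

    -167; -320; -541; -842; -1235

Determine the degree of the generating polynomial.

3

-153, -221, -301, -393
-68, -80, -92
-12, -12
The third differences are constant, so the polynomial has degree 3.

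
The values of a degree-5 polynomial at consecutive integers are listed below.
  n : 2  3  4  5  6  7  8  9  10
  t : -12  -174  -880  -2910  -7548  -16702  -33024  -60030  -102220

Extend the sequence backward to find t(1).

D1: -162  -706  -2030  -4638  -9154  -16322  -27006  -42190
D2: -544  -1324  -2608  -4516  -7168  -10684  -15184
D3: -780  -1284  -1908  -2652  -3516  -4500
D4: -504  -624  -744  -864  -984
D5: -120  -120  -120  -120
The fifth differences are constant at -120.
Work back: -504 + 120 = -384;  -780 + 384 = -396;  -544 + 396 = -148;  -162 + 148 = -14;  -12 + 14 = 2

2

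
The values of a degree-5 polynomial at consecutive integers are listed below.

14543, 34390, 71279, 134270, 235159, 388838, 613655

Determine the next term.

931774

D1: 19847  36889  62991  100889  153679  224817
D2: 17042  26102  37898  52790  71138
D3: 9060  11796  14892  18348
D4: 2736  3096  3456
D5: 360  360
The fifth differences are constant (360).
3456 + 360 = 3816;  18348 + 3816 = 22164;  71138 + 22164 = 93302;  224817 + 93302 = 318119;  613655 + 318119 = 931774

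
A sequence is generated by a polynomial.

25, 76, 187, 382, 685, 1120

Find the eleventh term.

6115

Δ: 51, 111, 195, 303, 435
Δ²: 60, 84, 108, 132
Δ³: 24, 24, 24
Constant third difference = 24, so extend:
132 + 24 = 156;  435 + 156 = 591;  1120 + 591 = 1711
156 + 24 = 180;  591 + 180 = 771;  1711 + 771 = 2482
180 + 24 = 204;  771 + 204 = 975;  2482 + 975 = 3457
204 + 24 = 228;  975 + 228 = 1203;  3457 + 1203 = 4660
228 + 24 = 252;  1203 + 252 = 1455;  4660 + 1455 = 6115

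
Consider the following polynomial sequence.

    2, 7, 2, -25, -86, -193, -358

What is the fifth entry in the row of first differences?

Δ: 5, -5, -27, -61, -107, -165
Δ²: -10, -22, -34, -46, -58
Δ³: -12, -12, -12, -12

-107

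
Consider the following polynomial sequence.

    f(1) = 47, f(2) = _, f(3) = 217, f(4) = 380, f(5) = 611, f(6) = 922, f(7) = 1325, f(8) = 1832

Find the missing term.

110

Using the last 6 terms:
163, 231, 311, 403, 507
68, 80, 92, 104
12, 12, 12
Constant third difference = 12.
Extend backward: 68 − 12 = 56;  163 − 56 = 107;  217 − 107 = 110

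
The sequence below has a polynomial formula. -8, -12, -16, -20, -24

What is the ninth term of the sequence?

D1: -4  -4  -4  -4
First differences constant at -4.
-24 − 4 = -28
-28 − 4 = -32
-32 − 4 = -36
-36 − 4 = -40

-40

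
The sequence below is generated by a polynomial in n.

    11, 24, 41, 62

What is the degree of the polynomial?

First differences: 13, 17, 21
Second differences: 4, 4
The second differences are constant, so the polynomial has degree 2.

2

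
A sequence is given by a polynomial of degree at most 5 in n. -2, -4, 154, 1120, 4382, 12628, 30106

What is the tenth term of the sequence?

Δ: -2, 158, 966, 3262, 8246, 17478
Δ²: 160, 808, 2296, 4984, 9232
Δ³: 648, 1488, 2688, 4248
Δ⁴: 840, 1200, 1560
Δ⁵: 360, 360
Fifth differences constant at 360.
1560 + 360 = 1920;  4248 + 1920 = 6168;  9232 + 6168 = 15400;  17478 + 15400 = 32878;  30106 + 32878 = 62984
1920 + 360 = 2280;  6168 + 2280 = 8448;  15400 + 8448 = 23848;  32878 + 23848 = 56726;  62984 + 56726 = 119710
2280 + 360 = 2640;  8448 + 2640 = 11088;  23848 + 11088 = 34936;  56726 + 34936 = 91662;  119710 + 91662 = 211372

211372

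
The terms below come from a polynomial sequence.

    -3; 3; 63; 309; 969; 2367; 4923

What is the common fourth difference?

96

D1: 6, 60, 246, 660, 1398, 2556
D2: 54, 186, 414, 738, 1158
D3: 132, 228, 324, 420
D4: 96, 96, 96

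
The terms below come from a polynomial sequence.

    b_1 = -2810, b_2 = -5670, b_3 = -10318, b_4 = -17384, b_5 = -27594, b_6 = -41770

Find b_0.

-2860  -4648  -7066  -10210  -14176
-1788  -2418  -3144  -3966
-630  -726  -822
-96  -96
The fourth differences are constant at -96.
Work back: -630 + 96 = -534;  -1788 + 534 = -1254;  -2860 + 1254 = -1606;  -2810 + 1606 = -1204

-1204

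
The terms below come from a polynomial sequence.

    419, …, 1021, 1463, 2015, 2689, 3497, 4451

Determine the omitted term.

Using the last 6 terms:
Δ: 442, 552, 674, 808, 954
Δ²: 110, 122, 134, 146
Δ³: 12, 12, 12
Constant third difference = 12.
Extend backward: 110 − 12 = 98;  442 − 98 = 344;  1021 − 344 = 677

677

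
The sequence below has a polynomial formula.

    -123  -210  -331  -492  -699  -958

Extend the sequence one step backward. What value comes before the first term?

-64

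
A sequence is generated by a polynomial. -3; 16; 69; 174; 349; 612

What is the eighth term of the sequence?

First differences: 19, 53, 105, 175, 263
Second differences: 34, 52, 70, 88
Third differences: 18, 18, 18
Constant third difference = 18, so extend:
88 + 18 = 106;  263 + 106 = 369;  612 + 369 = 981
106 + 18 = 124;  369 + 124 = 493;  981 + 493 = 1474

1474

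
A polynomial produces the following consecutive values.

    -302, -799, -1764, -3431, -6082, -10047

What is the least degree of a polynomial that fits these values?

First differences: -497, -965, -1667, -2651, -3965
Second differences: -468, -702, -984, -1314
Third differences: -234, -282, -330
Fourth differences: -48, -48
The fourth differences are constant, so the polynomial has degree 4.

4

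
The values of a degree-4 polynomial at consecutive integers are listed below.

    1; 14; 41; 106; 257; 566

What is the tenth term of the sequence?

5662

First differences: 13, 27, 65, 151, 309
Second differences: 14, 38, 86, 158
Third differences: 24, 48, 72
Fourth differences: 24, 24
The fourth differences are constant (24).
72 + 24 = 96;  158 + 96 = 254;  309 + 254 = 563;  566 + 563 = 1129
96 + 24 = 120;  254 + 120 = 374;  563 + 374 = 937;  1129 + 937 = 2066
120 + 24 = 144;  374 + 144 = 518;  937 + 518 = 1455;  2066 + 1455 = 3521
144 + 24 = 168;  518 + 168 = 686;  1455 + 686 = 2141;  3521 + 2141 = 5662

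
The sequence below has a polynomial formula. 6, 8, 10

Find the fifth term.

First differences: 2  2
The first differences are constant (2).
10 + 2 = 12
12 + 2 = 14

14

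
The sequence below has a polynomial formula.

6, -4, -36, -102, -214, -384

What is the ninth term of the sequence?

Δ: -10, -32, -66, -112, -170
Δ²: -22, -34, -46, -58
Δ³: -12, -12, -12
Third differences constant at -12.
-58 − 12 = -70;  -170 − 70 = -240;  -384 − 240 = -624
-70 − 12 = -82;  -240 − 82 = -322;  -624 − 322 = -946
-82 − 12 = -94;  -322 − 94 = -416;  -946 − 416 = -1362

-1362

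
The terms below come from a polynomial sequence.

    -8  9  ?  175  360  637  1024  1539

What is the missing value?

64

Using the last 5 terms:
Δ: 185, 277, 387, 515
Δ²: 92, 110, 128
Δ³: 18, 18
Constant third difference = 18.
Extend backward: 92 − 18 = 74;  185 − 74 = 111;  175 − 111 = 64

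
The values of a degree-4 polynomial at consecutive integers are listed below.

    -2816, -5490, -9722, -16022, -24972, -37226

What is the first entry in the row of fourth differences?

D1: -2674, -4232, -6300, -8950, -12254
D2: -1558, -2068, -2650, -3304
D3: -510, -582, -654
D4: -72, -72

-72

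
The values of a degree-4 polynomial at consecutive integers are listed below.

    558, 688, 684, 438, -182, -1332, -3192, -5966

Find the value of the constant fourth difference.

-24

Δ: 130, -4, -246, -620, -1150, -1860, -2774
Δ²: -134, -242, -374, -530, -710, -914
Δ³: -108, -132, -156, -180, -204
Δ⁴: -24, -24, -24, -24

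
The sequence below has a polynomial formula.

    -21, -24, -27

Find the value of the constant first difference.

-3

First differences: -3, -3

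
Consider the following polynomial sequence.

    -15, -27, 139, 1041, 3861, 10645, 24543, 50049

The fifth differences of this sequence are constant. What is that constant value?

D1: -12, 166, 902, 2820, 6784, 13898, 25506
D2: 178, 736, 1918, 3964, 7114, 11608
D3: 558, 1182, 2046, 3150, 4494
D4: 624, 864, 1104, 1344
D5: 240, 240, 240

240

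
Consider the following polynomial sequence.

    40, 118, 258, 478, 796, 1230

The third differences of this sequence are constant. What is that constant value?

18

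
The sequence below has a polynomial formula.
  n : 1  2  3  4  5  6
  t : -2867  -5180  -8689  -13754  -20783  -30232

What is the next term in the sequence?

-42605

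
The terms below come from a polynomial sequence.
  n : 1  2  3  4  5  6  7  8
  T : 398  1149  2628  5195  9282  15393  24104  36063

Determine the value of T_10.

72677

751 , 1479 , 2567 , 4087 , 6111 , 8711 , 11959
728 , 1088 , 1520 , 2024 , 2600 , 3248
360 , 432 , 504 , 576 , 648
72 , 72 , 72 , 72
The fourth differences are constant (72).
648 + 72 = 720;  3248 + 720 = 3968;  11959 + 3968 = 15927;  36063 + 15927 = 51990
720 + 72 = 792;  3968 + 792 = 4760;  15927 + 4760 = 20687;  51990 + 20687 = 72677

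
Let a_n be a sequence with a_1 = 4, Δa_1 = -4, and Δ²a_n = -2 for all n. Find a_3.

Build the table forward from the leading diagonal:
Second differences: -2, -2, -2
First differences: -4, -6, -8
a: 4, 0, -6

-6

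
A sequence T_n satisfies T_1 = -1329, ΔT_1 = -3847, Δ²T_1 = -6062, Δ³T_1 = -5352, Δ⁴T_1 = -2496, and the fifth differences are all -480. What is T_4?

Build the table forward from the leading diagonal:
Fifth differences: -480, -480, -480, -480
Fourth differences: -2496, -2976, -3456, -3936
Third differences: -5352, -7848, -10824, -14280
Second differences: -6062, -11414, -19262, -30086
First differences: -3847, -9909, -21323, -40585
T: -1329, -5176, -15085, -36408

-36408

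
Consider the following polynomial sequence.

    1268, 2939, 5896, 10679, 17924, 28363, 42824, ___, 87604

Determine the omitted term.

62231

Using the first 7 terms:
Δ: 1671  2957  4783  7245  10439  14461
Δ²: 1286  1826  2462  3194  4022
Δ³: 540  636  732  828
Δ⁴: 96  96  96
Constant fourth difference = 96.
Extend forward: 828 + 96 = 924;  4022 + 924 = 4946;  14461 + 4946 = 19407;  42824 + 19407 = 62231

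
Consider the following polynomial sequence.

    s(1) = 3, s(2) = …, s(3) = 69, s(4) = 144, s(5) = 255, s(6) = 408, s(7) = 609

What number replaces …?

Using the last 5 terms:
75, 111, 153, 201
36, 42, 48
6, 6
Constant third difference = 6.
Extend backward: 36 − 6 = 30;  75 − 30 = 45;  69 − 45 = 24

24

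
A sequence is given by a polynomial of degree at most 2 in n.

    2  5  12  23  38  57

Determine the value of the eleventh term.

212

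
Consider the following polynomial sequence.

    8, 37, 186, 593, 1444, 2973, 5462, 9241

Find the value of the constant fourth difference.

D1: 29, 149, 407, 851, 1529, 2489, 3779
D2: 120, 258, 444, 678, 960, 1290
D3: 138, 186, 234, 282, 330
D4: 48, 48, 48, 48

48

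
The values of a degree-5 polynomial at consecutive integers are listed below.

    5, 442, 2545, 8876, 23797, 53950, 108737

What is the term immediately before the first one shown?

First differences: 437  2103  6331  14921  30153  54787
Second differences: 1666  4228  8590  15232  24634
Third differences: 2562  4362  6642  9402
Fourth differences: 1800  2280  2760
Fifth differences: 480  480
The fifth differences are constant at 480.
Work back: 1800 − 480 = 1320;  2562 − 1320 = 1242;  1666 − 1242 = 424;  437 − 424 = 13;  5 − 13 = -8

-8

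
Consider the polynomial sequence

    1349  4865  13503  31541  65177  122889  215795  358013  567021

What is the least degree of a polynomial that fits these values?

5

D1: 3516, 8638, 18038, 33636, 57712, 92906, 142218, 209008
D2: 5122, 9400, 15598, 24076, 35194, 49312, 66790
D3: 4278, 6198, 8478, 11118, 14118, 17478
D4: 1920, 2280, 2640, 3000, 3360
D5: 360, 360, 360, 360
The fifth differences are constant, so the polynomial has degree 5.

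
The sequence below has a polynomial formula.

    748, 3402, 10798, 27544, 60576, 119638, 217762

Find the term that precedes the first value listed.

76

2654  7396  16746  33032  59062  98124
4742  9350  16286  26030  39062
4608  6936  9744  13032
2328  2808  3288
480  480
The fifth differences are constant at 480.
Work back: 2328 − 480 = 1848;  4608 − 1848 = 2760;  4742 − 2760 = 1982;  2654 − 1982 = 672;  748 − 672 = 76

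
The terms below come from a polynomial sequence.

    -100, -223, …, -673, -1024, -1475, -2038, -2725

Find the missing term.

-410

Using the last 5 terms:
Δ: -351  -451  -563  -687
Δ²: -100  -112  -124
Δ³: -12  -12
Constant third difference = -12.
Extend backward: -100 + 12 = -88;  -351 + 88 = -263;  -673 + 263 = -410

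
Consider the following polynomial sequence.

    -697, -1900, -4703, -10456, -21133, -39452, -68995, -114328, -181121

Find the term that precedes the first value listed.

D1: -1203  -2803  -5753  -10677  -18319  -29543  -45333  -66793
D2: -1600  -2950  -4924  -7642  -11224  -15790  -21460
D3: -1350  -1974  -2718  -3582  -4566  -5670
D4: -624  -744  -864  -984  -1104
D5: -120  -120  -120  -120
The fifth differences are constant at -120.
Work back: -624 + 120 = -504;  -1350 + 504 = -846;  -1600 + 846 = -754;  -1203 + 754 = -449;  -697 + 449 = -248

-248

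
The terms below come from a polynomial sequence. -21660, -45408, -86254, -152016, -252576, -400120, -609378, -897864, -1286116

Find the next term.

-1797936

D1: -23748, -40846, -65762, -100560, -147544, -209258, -288486, -388252
D2: -17098, -24916, -34798, -46984, -61714, -79228, -99766
D3: -7818, -9882, -12186, -14730, -17514, -20538
D4: -2064, -2304, -2544, -2784, -3024
D5: -240, -240, -240, -240
The fifth differences are constant (-240).
-3024 − 240 = -3264;  -20538 − 3264 = -23802;  -99766 − 23802 = -123568;  -388252 − 123568 = -511820;  -1286116 − 511820 = -1797936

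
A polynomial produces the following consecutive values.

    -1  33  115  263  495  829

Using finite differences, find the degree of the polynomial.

3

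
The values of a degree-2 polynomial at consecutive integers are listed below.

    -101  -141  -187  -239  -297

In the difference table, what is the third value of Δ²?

-6

D1: -40, -46, -52, -58
D2: -6, -6, -6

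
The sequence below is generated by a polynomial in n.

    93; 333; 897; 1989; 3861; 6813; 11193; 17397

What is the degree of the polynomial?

4

D1: 240, 564, 1092, 1872, 2952, 4380, 6204
D2: 324, 528, 780, 1080, 1428, 1824
D3: 204, 252, 300, 348, 396
D4: 48, 48, 48, 48
The fourth differences are constant, so the polynomial has degree 4.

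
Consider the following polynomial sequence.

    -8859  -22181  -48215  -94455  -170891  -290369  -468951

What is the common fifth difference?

-360

Δ: -13322, -26034, -46240, -76436, -119478, -178582
Δ²: -12712, -20206, -30196, -43042, -59104
Δ³: -7494, -9990, -12846, -16062
Δ⁴: -2496, -2856, -3216
Δ⁵: -360, -360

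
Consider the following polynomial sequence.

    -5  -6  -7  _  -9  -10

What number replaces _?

-8

Using the first 3 terms:
D1: -1  -1
Constant first difference = -1.
Extend forward: -7 − 1 = -8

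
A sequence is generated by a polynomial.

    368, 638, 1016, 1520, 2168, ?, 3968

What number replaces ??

2978

Using the first 5 terms:
First differences: 270  378  504  648
Second differences: 108  126  144
Third differences: 18  18
Constant third difference = 18.
Extend forward: 144 + 18 = 162;  648 + 162 = 810;  2168 + 810 = 2978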